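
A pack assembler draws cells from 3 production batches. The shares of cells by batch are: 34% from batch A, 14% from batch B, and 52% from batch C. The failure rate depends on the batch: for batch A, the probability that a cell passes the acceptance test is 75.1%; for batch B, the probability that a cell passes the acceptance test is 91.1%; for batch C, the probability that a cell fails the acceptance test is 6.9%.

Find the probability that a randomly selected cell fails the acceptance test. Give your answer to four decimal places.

P(F|A) = 1 − 0.751 = 0.249.
P(F|B) = 1 − 0.911 = 0.089.
P(F) = P(F|A)·P(A) + P(F|B)·P(B) + P(F|C)·P(C)
      = 0.249·0.34 + 0.089·0.14 + 0.069·0.52
      = 0.08466 + 0.01246 + 0.03588 = 0.133

P(F) ≈ 0.1330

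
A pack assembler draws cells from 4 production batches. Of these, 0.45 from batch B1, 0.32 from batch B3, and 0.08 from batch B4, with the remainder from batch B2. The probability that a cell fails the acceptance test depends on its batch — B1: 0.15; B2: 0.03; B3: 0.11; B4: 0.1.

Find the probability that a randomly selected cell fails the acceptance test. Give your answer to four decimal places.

P(F) ≈ 0.1152

P(B2) = 1 − (0.45 + 0.32 + 0.08) = 0.15.
P(F) = P(F|B1)·P(B1) + P(F|B2)·P(B2) + P(F|B3)·P(B3) + P(F|B4)·P(B4)
      = 0.15·0.45 + 0.03·0.15 + 0.11·0.32 + 0.1·0.08
      = 0.0675 + 0.0045 + 0.0352 + 0.008 = 0.1152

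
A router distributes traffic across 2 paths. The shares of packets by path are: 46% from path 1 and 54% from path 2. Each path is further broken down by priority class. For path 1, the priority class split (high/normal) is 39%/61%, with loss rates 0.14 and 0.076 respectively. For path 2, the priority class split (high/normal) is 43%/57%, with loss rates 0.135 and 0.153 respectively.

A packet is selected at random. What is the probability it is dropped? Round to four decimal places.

P(L|1) = 0.39·0.14 + 0.61·0.076 = 0.0546 + 0.04636 = 0.10096
P(L|2) = 0.43·0.135 + 0.57·0.153 = 0.05805 + 0.08721 = 0.14526
By total probability over the outer partition,
P(L) = 0.46·0.10096 + 0.54·0.14526
      = 0.0464416 + 0.0784404 = 0.124882

0.1249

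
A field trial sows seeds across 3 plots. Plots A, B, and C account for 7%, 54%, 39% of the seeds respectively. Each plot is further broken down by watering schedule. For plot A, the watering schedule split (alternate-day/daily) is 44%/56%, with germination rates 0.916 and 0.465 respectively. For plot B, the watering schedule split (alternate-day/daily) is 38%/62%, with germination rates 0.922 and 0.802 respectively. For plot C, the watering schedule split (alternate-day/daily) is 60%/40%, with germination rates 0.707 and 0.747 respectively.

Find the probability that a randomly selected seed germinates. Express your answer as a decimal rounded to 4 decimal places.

P(G|A) = 0.44·0.916 + 0.56·0.465 = 0.40304 + 0.2604 = 0.66344
P(G|B) = 0.38·0.922 + 0.62·0.802 = 0.35036 + 0.49724 = 0.8476
P(G|C) = 0.6·0.707 + 0.4·0.747 = 0.4242 + 0.2988 = 0.723
Then overall,
P(G) = 0.07·0.66344 + 0.54·0.8476 + 0.39·0.723
      = 0.0464408 + 0.457704 + 0.28197 = 0.7861148

0.7861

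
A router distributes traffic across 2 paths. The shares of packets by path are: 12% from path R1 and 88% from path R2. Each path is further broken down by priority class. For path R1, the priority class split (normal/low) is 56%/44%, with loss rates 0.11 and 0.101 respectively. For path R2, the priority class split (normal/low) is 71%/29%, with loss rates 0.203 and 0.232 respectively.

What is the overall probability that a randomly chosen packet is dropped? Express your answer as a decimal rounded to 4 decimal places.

0.1988

P(L|R1) = 0.56·0.11 + 0.44·0.101 = 0.0616 + 0.04444 = 0.10604
P(L|R2) = 0.71·0.203 + 0.29·0.232 = 0.14413 + 0.06728 = 0.21141
By total probability over the outer partition,
P(L) = 0.12·0.10604 + 0.88·0.21141
      = 0.0127248 + 0.1860408 = 0.1987656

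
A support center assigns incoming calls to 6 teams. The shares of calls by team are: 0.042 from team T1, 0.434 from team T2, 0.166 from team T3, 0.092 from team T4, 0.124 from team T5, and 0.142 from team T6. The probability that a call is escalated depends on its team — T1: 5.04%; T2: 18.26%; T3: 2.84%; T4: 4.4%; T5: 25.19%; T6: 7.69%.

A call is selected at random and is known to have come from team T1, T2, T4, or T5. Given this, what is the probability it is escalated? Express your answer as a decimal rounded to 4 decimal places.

P(E|S) ≈ 0.1686

Let S = {T1, T2, T4, T5}.
P(S) = 0.042 + 0.434 + 0.092 + 0.124 = 0.692.
P(E ∩ S) = 0.0504·0.042 + 0.1826·0.434 + 0.044·0.092 + 0.2519·0.124 = 0.0021168 + 0.0792484 + 0.004048 + 0.0312356 = 0.1166488.
P(E | S) = 0.1166488 / 0.692 = 0.168568…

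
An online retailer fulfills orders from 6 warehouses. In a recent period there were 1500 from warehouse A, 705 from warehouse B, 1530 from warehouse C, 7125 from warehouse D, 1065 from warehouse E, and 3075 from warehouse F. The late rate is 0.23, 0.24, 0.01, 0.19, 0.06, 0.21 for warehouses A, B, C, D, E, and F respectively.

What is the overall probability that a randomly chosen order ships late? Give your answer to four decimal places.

P(L) ≈ 0.1729

Total: 1500 + 705 + 1530 + 7125 + 1065 + 3075 = 15000.
P(A) = 1500/15000 = 0.1. P(B) = 705/15000 = 0.047. P(C) = 1530/15000 = 0.102. P(D) = 7125/15000 = 0.475. P(E) = 1065/15000 = 0.071. P(F) = 3075/15000 = 0.205.
P(L) = P(L|A)·P(A) + P(L|B)·P(B) + P(L|C)·P(C) + P(L|D)·P(D) + P(L|E)·P(E) + P(L|F)·P(F)
      = 0.23·0.1 + 0.24·0.047 + 0.01·0.102 + 0.19·0.475 + 0.06·0.071 + 0.21·0.205
      = 0.023 + 0.01128 + 0.00102 + 0.09025 + 0.00426 + 0.04305 = 0.17286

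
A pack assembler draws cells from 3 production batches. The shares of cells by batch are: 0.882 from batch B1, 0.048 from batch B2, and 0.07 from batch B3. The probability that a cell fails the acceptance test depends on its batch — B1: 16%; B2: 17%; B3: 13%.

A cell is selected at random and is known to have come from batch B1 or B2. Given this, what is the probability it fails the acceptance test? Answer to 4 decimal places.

Let S = {B1, B2}.
P(S) = 0.882 + 0.048 = 0.93.
P(F ∩ S) = 0.16·0.882 + 0.17·0.048 = 0.14112 + 0.00816 = 0.14928.
P(F | S) = 0.14928 / 0.93 = 0.160516…

P(F|S) ≈ 0.1605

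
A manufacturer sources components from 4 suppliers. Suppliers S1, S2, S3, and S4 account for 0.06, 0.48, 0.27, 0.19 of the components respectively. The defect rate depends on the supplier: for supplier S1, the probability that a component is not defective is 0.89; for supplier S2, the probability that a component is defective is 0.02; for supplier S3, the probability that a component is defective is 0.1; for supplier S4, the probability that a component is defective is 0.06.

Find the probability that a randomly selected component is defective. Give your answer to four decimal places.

P(D|S1) = 1 − 0.89 = 0.11.
By the law of total probability,
P(D) = P(D|S1)·P(S1) + P(D|S2)·P(S2) + P(D|S3)·P(S3) + P(D|S4)·P(S4)
      = 0.11·0.06 + 0.02·0.48 + 0.1·0.27 + 0.06·0.19
      = 0.0066 + 0.0096 + 0.027 + 0.0114 = 0.0546

0.0546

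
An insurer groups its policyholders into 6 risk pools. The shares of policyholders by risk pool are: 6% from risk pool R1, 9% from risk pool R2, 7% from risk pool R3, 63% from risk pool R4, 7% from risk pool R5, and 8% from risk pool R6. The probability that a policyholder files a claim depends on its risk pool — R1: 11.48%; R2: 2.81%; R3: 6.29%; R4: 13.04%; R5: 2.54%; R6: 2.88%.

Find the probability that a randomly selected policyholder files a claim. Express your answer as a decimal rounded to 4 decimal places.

P(C) = P(C|R1)·P(R1) + P(C|R2)·P(R2) + P(C|R3)·P(R3) + P(C|R4)·P(R4) + P(C|R5)·P(R5) + P(C|R6)·P(R6)
      = 0.1148·0.06 + 0.0281·0.09 + 0.0629·0.07 + 0.1304·0.63 + 0.0254·0.07 + 0.0288·0.08
      = 0.006888 + 0.002529 + 0.004403 + 0.082152 + 0.001778 + 0.002304 = 0.100054

0.1001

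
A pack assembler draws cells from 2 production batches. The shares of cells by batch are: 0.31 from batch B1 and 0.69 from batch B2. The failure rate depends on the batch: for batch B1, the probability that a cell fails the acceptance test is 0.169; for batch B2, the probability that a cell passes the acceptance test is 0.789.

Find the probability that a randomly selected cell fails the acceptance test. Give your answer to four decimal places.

P(F|B2) = 1 − 0.789 = 0.211.
By the law of total probability,
P(F) = P(F|B1)·P(B1) + P(F|B2)·P(B2)
      = 0.169·0.31 + 0.211·0.69
      = 0.05239 + 0.14559 = 0.19798

P(F) ≈ 0.1980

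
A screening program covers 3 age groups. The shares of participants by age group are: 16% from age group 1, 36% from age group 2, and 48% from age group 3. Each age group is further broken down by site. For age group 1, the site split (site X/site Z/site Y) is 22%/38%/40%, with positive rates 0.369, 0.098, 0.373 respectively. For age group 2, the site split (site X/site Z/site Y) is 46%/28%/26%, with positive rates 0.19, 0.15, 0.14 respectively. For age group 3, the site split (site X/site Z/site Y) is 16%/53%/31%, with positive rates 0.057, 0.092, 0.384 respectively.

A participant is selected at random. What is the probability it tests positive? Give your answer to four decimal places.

P(T|1) = 0.22·0.369 + 0.38·0.098 + 0.4·0.373 = 0.08118 + 0.03724 + 0.1492 = 0.26762
P(T|2) = 0.46·0.19 + 0.28·0.15 + 0.26·0.14 = 0.0874 + 0.042 + 0.0364 = 0.1658
P(T|3) = 0.16·0.057 + 0.53·0.092 + 0.31·0.384 = 0.00912 + 0.04876 + 0.11904 = 0.17692
Then overall,
P(T) = 0.16·0.26762 + 0.36·0.1658 + 0.48·0.17692
      = 0.0428192 + 0.059688 + 0.0849216 = 0.1874288

0.1874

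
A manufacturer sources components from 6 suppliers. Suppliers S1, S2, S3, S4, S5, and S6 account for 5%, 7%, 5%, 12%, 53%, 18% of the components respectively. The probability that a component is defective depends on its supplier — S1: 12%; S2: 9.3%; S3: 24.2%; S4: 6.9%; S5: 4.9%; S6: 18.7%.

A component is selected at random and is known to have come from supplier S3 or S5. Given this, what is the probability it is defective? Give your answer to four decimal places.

P(D|S) ≈ 0.0656

Let S = {S3, S5}.
P(S) = 0.05 + 0.53 = 0.58.
P(D ∩ S) = 0.242·0.05 + 0.049·0.53 = 0.0121 + 0.02597 = 0.03807.
P(D | S) = 0.03807 / 0.58 = 0.065638…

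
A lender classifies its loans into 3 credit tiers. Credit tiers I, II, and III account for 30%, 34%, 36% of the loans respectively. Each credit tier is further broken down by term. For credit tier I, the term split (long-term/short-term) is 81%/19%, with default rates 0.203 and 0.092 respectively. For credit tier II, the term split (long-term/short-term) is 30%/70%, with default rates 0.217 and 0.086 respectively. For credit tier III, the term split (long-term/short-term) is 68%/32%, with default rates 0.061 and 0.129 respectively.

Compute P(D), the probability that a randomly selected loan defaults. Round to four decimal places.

P(D|I) = 0.81·0.203 + 0.19·0.092 = 0.16443 + 0.01748 = 0.18191
P(D|II) = 0.3·0.217 + 0.7·0.086 = 0.0651 + 0.0602 = 0.1253
P(D|III) = 0.68·0.061 + 0.32·0.129 = 0.04148 + 0.04128 = 0.08276
By total probability over the outer partition,
P(D) = 0.3·0.18191 + 0.34·0.1253 + 0.36·0.08276
      = 0.054573 + 0.042602 + 0.0297936 = 0.1269686

0.1270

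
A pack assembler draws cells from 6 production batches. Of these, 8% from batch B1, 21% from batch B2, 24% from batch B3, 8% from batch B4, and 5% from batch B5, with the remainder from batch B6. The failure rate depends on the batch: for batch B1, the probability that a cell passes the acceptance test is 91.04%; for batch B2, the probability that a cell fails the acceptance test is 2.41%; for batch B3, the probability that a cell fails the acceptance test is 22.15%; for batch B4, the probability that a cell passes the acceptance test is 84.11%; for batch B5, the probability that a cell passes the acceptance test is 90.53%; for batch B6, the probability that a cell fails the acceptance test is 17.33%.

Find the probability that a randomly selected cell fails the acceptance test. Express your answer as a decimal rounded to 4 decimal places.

P(B6) = 1 − (0.08 + 0.21 + 0.24 + 0.08 + 0.05) = 0.34.
P(F|B1) = 1 − 0.9104 = 0.0896.
P(F|B4) = 1 − 0.8411 = 0.1589.
P(F|B5) = 1 − 0.9053 = 0.0947.
Summing over the partition,
P(F) = P(F|B1)·P(B1) + P(F|B2)·P(B2) + P(F|B3)·P(B3) + P(F|B4)·P(B4) + P(F|B5)·P(B5) + P(F|B6)·P(B6)
      = 0.0896·0.08 + 0.0241·0.21 + 0.2215·0.24 + 0.1589·0.08 + 0.0947·0.05 + 0.1733·0.34
      = 0.007168 + 0.005061 + 0.05316 + 0.012712 + 0.004735 + 0.058922 = 0.141758

0.1418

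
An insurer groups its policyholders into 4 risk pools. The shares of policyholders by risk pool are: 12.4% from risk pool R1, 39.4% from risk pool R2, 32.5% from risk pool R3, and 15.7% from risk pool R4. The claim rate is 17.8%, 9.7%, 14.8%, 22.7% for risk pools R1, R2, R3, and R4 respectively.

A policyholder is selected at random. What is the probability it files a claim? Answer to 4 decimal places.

P(C) = P(C|R1)·P(R1) + P(C|R2)·P(R2) + P(C|R3)·P(R3) + P(C|R4)·P(R4)
      = 0.178·0.124 + 0.097·0.394 + 0.148·0.325 + 0.227·0.157
      = 0.022072 + 0.038218 + 0.0481 + 0.035639 = 0.144029

P(C) ≈ 0.1440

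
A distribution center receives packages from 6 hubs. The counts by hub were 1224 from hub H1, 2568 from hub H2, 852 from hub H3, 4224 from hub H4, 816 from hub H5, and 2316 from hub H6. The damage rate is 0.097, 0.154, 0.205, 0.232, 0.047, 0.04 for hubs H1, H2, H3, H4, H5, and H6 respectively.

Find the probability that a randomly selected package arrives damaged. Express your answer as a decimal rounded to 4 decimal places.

P(D) ≈ 0.1500

Total: 1224 + 2568 + 852 + 4224 + 816 + 2316 = 12000.
P(H1) = 1224/12000 = 0.102. P(H2) = 2568/12000 = 0.214. P(H3) = 852/12000 = 0.071. P(H4) = 4224/12000 = 0.352. P(H5) = 816/12000 = 0.068. P(H6) = 2316/12000 = 0.193.
By the law of total probability,
P(D) = P(D|H1)·P(H1) + P(D|H2)·P(H2) + P(D|H3)·P(H3) + P(D|H4)·P(H4) + P(D|H5)·P(H5) + P(D|H6)·P(H6)
      = 0.097·0.102 + 0.154·0.214 + 0.205·0.071 + 0.232·0.352 + 0.047·0.068 + 0.04·0.193
      = 0.009894 + 0.032956 + 0.014555 + 0.081664 + 0.003196 + 0.00772 = 0.149985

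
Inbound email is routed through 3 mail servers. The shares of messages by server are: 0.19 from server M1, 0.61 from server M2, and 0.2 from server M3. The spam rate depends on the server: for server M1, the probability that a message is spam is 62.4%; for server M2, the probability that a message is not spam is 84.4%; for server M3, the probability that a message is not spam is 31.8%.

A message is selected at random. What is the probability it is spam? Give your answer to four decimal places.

P(S) ≈ 0.3501

P(S|M2) = 1 − 0.844 = 0.156.
P(S|M3) = 1 − 0.318 = 0.682.
Using total probability over the partition,
P(S) = P(S|M1)·P(M1) + P(S|M2)·P(M2) + P(S|M3)·P(M3)
      = 0.624·0.19 + 0.156·0.61 + 0.682·0.2
      = 0.11856 + 0.09516 + 0.1364 = 0.35012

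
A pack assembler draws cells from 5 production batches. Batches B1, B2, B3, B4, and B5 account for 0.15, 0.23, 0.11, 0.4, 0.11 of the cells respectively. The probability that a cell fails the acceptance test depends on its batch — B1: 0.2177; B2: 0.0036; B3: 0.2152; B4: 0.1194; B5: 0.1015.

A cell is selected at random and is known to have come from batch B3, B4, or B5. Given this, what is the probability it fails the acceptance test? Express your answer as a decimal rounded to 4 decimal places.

Let S = {B3, B4, B5}.
P(S) = 0.11 + 0.4 + 0.11 = 0.62.
P(F ∩ S) = 0.2152·0.11 + 0.1194·0.4 + 0.1015·0.11 = 0.023672 + 0.04776 + 0.011165 = 0.082597.
P(F | S) = 0.082597 / 0.62 = 0.133221…

P(F|S) ≈ 0.1332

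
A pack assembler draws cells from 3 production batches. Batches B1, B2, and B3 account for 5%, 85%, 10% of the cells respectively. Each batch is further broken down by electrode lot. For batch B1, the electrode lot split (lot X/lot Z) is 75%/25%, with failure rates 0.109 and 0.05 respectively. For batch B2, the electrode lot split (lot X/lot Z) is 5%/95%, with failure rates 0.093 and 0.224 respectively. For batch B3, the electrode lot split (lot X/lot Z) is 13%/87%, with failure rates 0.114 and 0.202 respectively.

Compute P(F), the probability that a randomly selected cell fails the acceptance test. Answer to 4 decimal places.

P(F|B1) = 0.75·0.109 + 0.25·0.05 = 0.08175 + 0.0125 = 0.09425
P(F|B2) = 0.05·0.093 + 0.95·0.224 = 0.00465 + 0.2128 = 0.21745
P(F|B3) = 0.13·0.114 + 0.87·0.202 = 0.01482 + 0.17574 = 0.19056
Then overall,
P(F) = 0.05·0.09425 + 0.85·0.21745 + 0.1·0.19056
      = 0.0047125 + 0.1848325 + 0.019056 = 0.208601

0.2086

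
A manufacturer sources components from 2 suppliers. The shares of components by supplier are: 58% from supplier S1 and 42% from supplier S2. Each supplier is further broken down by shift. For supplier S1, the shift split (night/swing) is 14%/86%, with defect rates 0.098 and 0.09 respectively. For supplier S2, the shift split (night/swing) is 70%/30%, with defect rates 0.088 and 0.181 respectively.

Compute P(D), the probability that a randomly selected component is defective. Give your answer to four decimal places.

P(D|S1) = 0.14·0.098 + 0.86·0.09 = 0.01372 + 0.0774 = 0.09112
P(D|S2) = 0.7·0.088 + 0.3·0.181 = 0.0616 + 0.0543 = 0.1159
Then overall,
P(D) = 0.58·0.09112 + 0.42·0.1159
      = 0.0528496 + 0.048678 = 0.1015276

0.1015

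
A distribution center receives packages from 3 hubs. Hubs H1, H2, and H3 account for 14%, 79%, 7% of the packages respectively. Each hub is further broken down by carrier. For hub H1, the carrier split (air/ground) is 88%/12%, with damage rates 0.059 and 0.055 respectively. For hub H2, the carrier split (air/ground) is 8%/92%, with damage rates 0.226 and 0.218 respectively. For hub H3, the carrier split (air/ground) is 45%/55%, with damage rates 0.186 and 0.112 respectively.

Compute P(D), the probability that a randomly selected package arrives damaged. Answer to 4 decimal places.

0.1911

P(D|H1) = 0.88·0.059 + 0.12·0.055 = 0.05192 + 0.0066 = 0.05852
P(D|H2) = 0.08·0.226 + 0.92·0.218 = 0.01808 + 0.20056 = 0.21864
P(D|H3) = 0.45·0.186 + 0.55·0.112 = 0.0837 + 0.0616 = 0.1453
Then overall,
P(D) = 0.14·0.05852 + 0.79·0.21864 + 0.07·0.1453
      = 0.0081928 + 0.1727256 + 0.010171 = 0.1910894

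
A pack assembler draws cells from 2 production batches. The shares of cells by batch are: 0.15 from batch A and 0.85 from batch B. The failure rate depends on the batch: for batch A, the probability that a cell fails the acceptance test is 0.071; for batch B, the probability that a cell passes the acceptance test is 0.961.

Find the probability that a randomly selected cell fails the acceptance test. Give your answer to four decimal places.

P(F) ≈ 0.0438

P(F|B) = 1 − 0.961 = 0.039.
P(F) = P(F|A)·P(A) + P(F|B)·P(B)
      = 0.071·0.15 + 0.039·0.85
      = 0.01065 + 0.03315 = 0.0438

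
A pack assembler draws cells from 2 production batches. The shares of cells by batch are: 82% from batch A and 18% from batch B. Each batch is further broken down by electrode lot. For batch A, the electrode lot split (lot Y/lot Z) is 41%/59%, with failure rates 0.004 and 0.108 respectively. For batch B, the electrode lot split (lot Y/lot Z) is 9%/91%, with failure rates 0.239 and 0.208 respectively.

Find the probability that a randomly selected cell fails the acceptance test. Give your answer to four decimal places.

0.0915

P(F|A) = 0.41·0.004 + 0.59·0.108 = 0.00164 + 0.06372 = 0.06536
P(F|B) = 0.09·0.239 + 0.91·0.208 = 0.02151 + 0.18928 = 0.21079
By total probability over the outer partition,
P(F) = 0.82·0.06536 + 0.18·0.21079
      = 0.0535952 + 0.0379422 = 0.0915374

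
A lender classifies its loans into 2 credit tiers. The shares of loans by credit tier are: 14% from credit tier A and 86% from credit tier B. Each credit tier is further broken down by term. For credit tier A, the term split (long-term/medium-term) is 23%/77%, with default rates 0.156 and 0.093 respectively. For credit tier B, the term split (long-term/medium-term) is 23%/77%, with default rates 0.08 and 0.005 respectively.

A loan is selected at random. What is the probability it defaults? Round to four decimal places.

P(D|A) = 0.23·0.156 + 0.77·0.093 = 0.03588 + 0.07161 = 0.10749
P(D|B) = 0.23·0.08 + 0.77·0.005 = 0.0184 + 0.00385 = 0.02225
Then overall,
P(D) = 0.14·0.10749 + 0.86·0.02225
      = 0.0150486 + 0.019135 = 0.0341836

0.0342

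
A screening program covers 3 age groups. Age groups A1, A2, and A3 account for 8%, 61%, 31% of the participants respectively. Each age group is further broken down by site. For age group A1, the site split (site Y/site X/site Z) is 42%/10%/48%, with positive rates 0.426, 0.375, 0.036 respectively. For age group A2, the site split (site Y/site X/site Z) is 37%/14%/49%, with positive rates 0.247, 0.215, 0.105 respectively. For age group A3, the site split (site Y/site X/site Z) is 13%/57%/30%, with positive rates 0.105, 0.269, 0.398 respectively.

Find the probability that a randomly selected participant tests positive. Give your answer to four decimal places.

P(T|A1) = 0.42·0.426 + 0.1·0.375 + 0.48·0.036 = 0.17892 + 0.0375 + 0.01728 = 0.2337
P(T|A2) = 0.37·0.247 + 0.14·0.215 + 0.49·0.105 = 0.09139 + 0.0301 + 0.05145 = 0.17294
P(T|A3) = 0.13·0.105 + 0.57·0.269 + 0.3·0.398 = 0.01365 + 0.15333 + 0.1194 = 0.28638
Then overall,
P(T) = 0.08·0.2337 + 0.61·0.17294 + 0.31·0.28638
      = 0.018696 + 0.1054934 + 0.0887778 = 0.2129672

P(T) ≈ 0.2130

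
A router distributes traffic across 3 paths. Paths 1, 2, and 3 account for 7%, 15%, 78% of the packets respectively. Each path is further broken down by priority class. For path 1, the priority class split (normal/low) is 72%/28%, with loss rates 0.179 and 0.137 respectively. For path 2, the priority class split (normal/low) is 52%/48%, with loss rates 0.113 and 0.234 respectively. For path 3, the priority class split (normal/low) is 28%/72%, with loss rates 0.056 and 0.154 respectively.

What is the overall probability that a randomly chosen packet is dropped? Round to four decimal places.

P(L|1) = 0.72·0.179 + 0.28·0.137 = 0.12888 + 0.03836 = 0.16724
P(L|2) = 0.52·0.113 + 0.48·0.234 = 0.05876 + 0.11232 = 0.17108
P(L|3) = 0.28·0.056 + 0.72·0.154 = 0.01568 + 0.11088 = 0.12656
Then overall,
P(L) = 0.07·0.16724 + 0.15·0.17108 + 0.78·0.12656
      = 0.0117068 + 0.025662 + 0.0987168 = 0.1360856

P(L) ≈ 0.1361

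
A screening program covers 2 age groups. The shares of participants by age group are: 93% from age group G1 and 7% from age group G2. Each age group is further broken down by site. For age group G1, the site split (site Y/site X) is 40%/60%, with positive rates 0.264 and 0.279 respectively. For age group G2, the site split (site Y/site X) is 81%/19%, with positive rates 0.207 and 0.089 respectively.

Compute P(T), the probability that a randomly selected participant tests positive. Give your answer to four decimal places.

P(T|G1) = 0.4·0.264 + 0.6·0.279 = 0.1056 + 0.1674 = 0.273
P(T|G2) = 0.81·0.207 + 0.19·0.089 = 0.16767 + 0.01691 = 0.18458
Then overall,
P(T) = 0.93·0.273 + 0.07·0.18458
      = 0.25389 + 0.0129206 = 0.2668106

P(T) ≈ 0.2668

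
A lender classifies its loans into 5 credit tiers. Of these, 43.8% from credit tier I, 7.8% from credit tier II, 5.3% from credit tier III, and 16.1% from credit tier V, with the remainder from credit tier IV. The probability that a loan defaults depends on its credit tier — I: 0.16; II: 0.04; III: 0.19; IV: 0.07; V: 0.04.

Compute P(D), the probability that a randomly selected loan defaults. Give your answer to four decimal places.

0.1086

P(IV) = 1 − (0.438 + 0.078 + 0.053 + 0.161) = 0.27.
Using total probability over the partition,
P(D) = P(D|I)·P(I) + P(D|II)·P(II) + P(D|III)·P(III) + P(D|IV)·P(IV) + P(D|V)·P(V)
      = 0.16·0.438 + 0.04·0.078 + 0.19·0.053 + 0.07·0.27 + 0.04·0.161
      = 0.07008 + 0.00312 + 0.01007 + 0.0189 + 0.00644 = 0.10861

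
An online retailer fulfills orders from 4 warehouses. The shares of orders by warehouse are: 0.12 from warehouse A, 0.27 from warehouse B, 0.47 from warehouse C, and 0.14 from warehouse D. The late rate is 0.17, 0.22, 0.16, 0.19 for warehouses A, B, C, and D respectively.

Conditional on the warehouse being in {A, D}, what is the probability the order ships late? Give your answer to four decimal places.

Let S = {A, D}.
P(S) = 0.12 + 0.14 = 0.26.
P(L ∩ S) = 0.17·0.12 + 0.19·0.14 = 0.0204 + 0.0266 = 0.047.
P(L | S) = 0.047 / 0.26 = 0.180769…

P(L|S) ≈ 0.1808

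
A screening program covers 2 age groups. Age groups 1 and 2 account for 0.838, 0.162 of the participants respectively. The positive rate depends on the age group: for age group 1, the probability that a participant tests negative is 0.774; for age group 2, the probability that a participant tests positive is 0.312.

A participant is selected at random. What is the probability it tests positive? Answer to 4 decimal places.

P(T) ≈ 0.2399

P(T|1) = 1 − 0.774 = 0.226.
P(T) = P(T|1)·P(1) + P(T|2)·P(2)
      = 0.226·0.838 + 0.312·0.162
      = 0.189388 + 0.050544 = 0.239932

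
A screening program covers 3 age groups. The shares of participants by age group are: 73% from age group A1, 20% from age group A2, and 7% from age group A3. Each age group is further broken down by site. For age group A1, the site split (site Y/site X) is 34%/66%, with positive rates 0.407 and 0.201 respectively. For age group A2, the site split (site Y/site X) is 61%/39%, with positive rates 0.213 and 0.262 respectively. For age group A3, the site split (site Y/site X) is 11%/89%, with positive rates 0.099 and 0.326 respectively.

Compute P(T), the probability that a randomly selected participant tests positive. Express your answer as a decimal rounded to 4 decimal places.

P(T) ≈ 0.2654

P(T|A1) = 0.34·0.407 + 0.66·0.201 = 0.13838 + 0.13266 = 0.27104
P(T|A2) = 0.61·0.213 + 0.39·0.262 = 0.12993 + 0.10218 = 0.23211
P(T|A3) = 0.11·0.099 + 0.89·0.326 = 0.01089 + 0.29014 = 0.30103
By total probability over the outer partition,
P(T) = 0.73·0.27104 + 0.2·0.23211 + 0.07·0.30103
      = 0.1978592 + 0.046422 + 0.0210721 = 0.2653533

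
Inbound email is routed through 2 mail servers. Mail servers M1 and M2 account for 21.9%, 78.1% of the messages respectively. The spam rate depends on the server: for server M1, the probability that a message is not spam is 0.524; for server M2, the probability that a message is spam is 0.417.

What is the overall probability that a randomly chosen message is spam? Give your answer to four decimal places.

P(S) ≈ 0.4299

P(S|M1) = 1 − 0.524 = 0.476.
P(S) = P(S|M1)·P(M1) + P(S|M2)·P(M2)
      = 0.476·0.219 + 0.417·0.781
      = 0.104244 + 0.325677 = 0.429921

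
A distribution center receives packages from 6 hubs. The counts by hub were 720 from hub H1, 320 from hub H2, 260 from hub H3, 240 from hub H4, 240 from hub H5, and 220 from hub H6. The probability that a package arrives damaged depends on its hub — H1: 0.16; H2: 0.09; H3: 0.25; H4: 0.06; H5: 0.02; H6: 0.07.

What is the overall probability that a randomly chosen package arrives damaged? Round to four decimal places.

P(D) ≈ 0.1218

Total: 720 + 320 + 260 + 240 + 240 + 220 = 2000.
P(H1) = 720/2000 = 0.36. P(H2) = 320/2000 = 0.16. P(H3) = 260/2000 = 0.13. P(H4) = 240/2000 = 0.12. P(H5) = 240/2000 = 0.12. P(H6) = 220/2000 = 0.11.
By the law of total probability,
P(D) = P(D|H1)·P(H1) + P(D|H2)·P(H2) + P(D|H3)·P(H3) + P(D|H4)·P(H4) + P(D|H5)·P(H5) + P(D|H6)·P(H6)
      = 0.16·0.36 + 0.09·0.16 + 0.25·0.13 + 0.06·0.12 + 0.02·0.12 + 0.07·0.11
      = 0.0576 + 0.0144 + 0.0325 + 0.0072 + 0.0024 + 0.0077 = 0.1218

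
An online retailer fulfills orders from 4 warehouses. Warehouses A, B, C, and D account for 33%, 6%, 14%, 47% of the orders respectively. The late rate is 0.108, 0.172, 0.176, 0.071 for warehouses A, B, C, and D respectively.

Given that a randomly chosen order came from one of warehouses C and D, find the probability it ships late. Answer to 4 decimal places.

P(L|S) ≈ 0.0951

Let S = {C, D}.
P(S) = 0.14 + 0.47 = 0.61.
P(L ∩ S) = 0.176·0.14 + 0.071·0.47 = 0.02464 + 0.03337 = 0.05801.
P(L | S) = 0.05801 / 0.61 = 0.095098…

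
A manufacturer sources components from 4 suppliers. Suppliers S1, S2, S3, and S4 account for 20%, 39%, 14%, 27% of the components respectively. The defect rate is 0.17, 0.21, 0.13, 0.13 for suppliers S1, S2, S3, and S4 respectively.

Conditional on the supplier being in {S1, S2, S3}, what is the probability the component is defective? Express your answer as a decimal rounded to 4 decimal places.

P(D|S) ≈ 0.1837

Let S = {S1, S2, S3}.
P(S) = 0.2 + 0.39 + 0.14 = 0.73.
P(D ∩ S) = 0.17·0.2 + 0.21·0.39 + 0.13·0.14 = 0.034 + 0.0819 + 0.0182 = 0.1341.
P(D | S) = 0.1341 / 0.73 = 0.183699…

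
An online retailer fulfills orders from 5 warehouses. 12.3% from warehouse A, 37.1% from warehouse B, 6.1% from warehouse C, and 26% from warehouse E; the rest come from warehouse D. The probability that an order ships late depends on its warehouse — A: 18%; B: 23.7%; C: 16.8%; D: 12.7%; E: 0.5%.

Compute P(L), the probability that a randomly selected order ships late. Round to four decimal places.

P(L) ≈ 0.1451

P(D) = 1 − (0.123 + 0.371 + 0.061 + 0.26) = 0.185.
Summing over the partition,
P(L) = P(L|A)·P(A) + P(L|B)·P(B) + P(L|C)·P(C) + P(L|D)·P(D) + P(L|E)·P(E)
      = 0.18·0.123 + 0.237·0.371 + 0.168·0.061 + 0.127·0.185 + 0.005·0.26
      = 0.02214 + 0.087927 + 0.010248 + 0.023495 + 0.0013 = 0.14511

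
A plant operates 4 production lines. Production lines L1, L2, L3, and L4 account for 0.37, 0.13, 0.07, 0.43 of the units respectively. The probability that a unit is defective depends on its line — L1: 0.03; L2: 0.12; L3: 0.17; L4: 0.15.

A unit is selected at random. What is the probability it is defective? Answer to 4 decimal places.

P(D) = P(D|L1)·P(L1) + P(D|L2)·P(L2) + P(D|L3)·P(L3) + P(D|L4)·P(L4)
      = 0.03·0.37 + 0.12·0.13 + 0.17·0.07 + 0.15·0.43
      = 0.0111 + 0.0156 + 0.0119 + 0.0645 = 0.1031

P(D) ≈ 0.1031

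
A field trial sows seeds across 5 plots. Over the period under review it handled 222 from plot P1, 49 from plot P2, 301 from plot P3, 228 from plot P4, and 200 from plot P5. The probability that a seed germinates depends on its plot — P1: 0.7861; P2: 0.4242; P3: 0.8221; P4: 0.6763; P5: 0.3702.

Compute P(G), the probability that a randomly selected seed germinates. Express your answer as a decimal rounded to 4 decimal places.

P(G) ≈ 0.6710

Total: 222 + 49 + 301 + 228 + 200 = 1000.
P(P1) = 222/1000 = 0.222. P(P2) = 49/1000 = 0.049. P(P3) = 301/1000 = 0.301. P(P4) = 228/1000 = 0.228. P(P5) = 200/1000 = 0.2.
Summing over the partition,
P(G) = P(G|P1)·P(P1) + P(G|P2)·P(P2) + P(G|P3)·P(P3) + P(G|P4)·P(P4) + P(G|P5)·P(P5)
      = 0.7861·0.222 + 0.4242·0.049 + 0.8221·0.301 + 0.6763·0.228 + 0.3702·0.2
      = 0.1745142 + 0.0207858 + 0.2474521 + 0.1541964 + 0.07404 = 0.6709885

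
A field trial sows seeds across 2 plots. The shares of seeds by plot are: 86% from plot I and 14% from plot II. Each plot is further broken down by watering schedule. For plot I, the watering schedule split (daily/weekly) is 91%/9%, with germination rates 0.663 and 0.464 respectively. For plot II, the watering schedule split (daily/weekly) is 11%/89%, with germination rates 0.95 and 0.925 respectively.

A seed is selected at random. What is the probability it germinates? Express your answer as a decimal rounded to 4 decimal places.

P(G) ≈ 0.6847

P(G|I) = 0.91·0.663 + 0.09·0.464 = 0.60333 + 0.04176 = 0.64509
P(G|II) = 0.11·0.95 + 0.89·0.925 = 0.1045 + 0.82325 = 0.92775
Then overall,
P(G) = 0.86·0.64509 + 0.14·0.92775
      = 0.5547774 + 0.129885 = 0.6846624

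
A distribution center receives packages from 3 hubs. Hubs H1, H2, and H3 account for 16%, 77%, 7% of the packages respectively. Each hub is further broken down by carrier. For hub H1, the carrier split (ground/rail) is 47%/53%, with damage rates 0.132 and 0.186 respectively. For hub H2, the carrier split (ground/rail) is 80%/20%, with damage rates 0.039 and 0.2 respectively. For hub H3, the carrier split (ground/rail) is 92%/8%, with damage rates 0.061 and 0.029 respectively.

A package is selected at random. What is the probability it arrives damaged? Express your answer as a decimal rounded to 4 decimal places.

P(D|H1) = 0.47·0.132 + 0.53·0.186 = 0.06204 + 0.09858 = 0.16062
P(D|H2) = 0.8·0.039 + 0.2·0.2 = 0.0312 + 0.04 = 0.0712
P(D|H3) = 0.92·0.061 + 0.08·0.029 = 0.05612 + 0.00232 = 0.05844
By total probability over the outer partition,
P(D) = 0.16·0.16062 + 0.77·0.0712 + 0.07·0.05844
      = 0.0256992 + 0.054824 + 0.0040908 = 0.084614

P(D) ≈ 0.0846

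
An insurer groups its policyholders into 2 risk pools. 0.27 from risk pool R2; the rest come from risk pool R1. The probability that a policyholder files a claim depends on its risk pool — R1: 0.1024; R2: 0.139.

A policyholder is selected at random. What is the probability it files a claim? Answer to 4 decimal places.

P(C) ≈ 0.1123

P(R1) = 1 − (0.27) = 0.73.
P(C) = P(C|R1)·P(R1) + P(C|R2)·P(R2)
      = 0.1024·0.73 + 0.139·0.27
      = 0.074752 + 0.03753 = 0.112282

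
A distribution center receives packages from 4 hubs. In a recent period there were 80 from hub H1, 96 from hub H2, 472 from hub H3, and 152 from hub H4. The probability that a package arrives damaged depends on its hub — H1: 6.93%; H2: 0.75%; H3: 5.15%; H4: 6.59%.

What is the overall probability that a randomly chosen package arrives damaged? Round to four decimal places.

Total: 80 + 96 + 472 + 152 = 800.
P(H1) = 80/800 = 0.1. P(H2) = 96/800 = 0.12. P(H3) = 472/800 = 0.59. P(H4) = 152/800 = 0.19.
P(D) = P(D|H1)·P(H1) + P(D|H2)·P(H2) + P(D|H3)·P(H3) + P(D|H4)·P(H4)
      = 0.0693·0.1 + 0.0075·0.12 + 0.0515·0.59 + 0.0659·0.19
      = 0.00693 + 0.0009 + 0.030385 + 0.012521 = 0.050736

P(D) ≈ 0.0507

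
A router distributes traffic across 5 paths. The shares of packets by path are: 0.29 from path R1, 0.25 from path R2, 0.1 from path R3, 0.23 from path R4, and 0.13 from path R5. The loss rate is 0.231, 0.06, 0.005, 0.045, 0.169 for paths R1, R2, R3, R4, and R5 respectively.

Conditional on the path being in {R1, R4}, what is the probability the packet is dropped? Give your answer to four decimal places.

Let S = {R1, R4}.
P(S) = 0.29 + 0.23 = 0.52.
P(L ∩ S) = 0.231·0.29 + 0.045·0.23 = 0.06699 + 0.01035 = 0.07734.
P(L | S) = 0.07734 / 0.52 = 0.148731…

P(L|S) ≈ 0.1487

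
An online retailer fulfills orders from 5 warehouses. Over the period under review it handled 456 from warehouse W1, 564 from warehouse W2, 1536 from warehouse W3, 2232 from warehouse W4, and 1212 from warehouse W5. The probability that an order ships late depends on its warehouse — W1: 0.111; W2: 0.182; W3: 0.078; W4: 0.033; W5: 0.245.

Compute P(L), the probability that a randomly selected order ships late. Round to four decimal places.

Total: 456 + 564 + 1536 + 2232 + 1212 = 6000.
P(W1) = 456/6000 = 0.076. P(W2) = 564/6000 = 0.094. P(W3) = 1536/6000 = 0.256. P(W4) = 2232/6000 = 0.372. P(W5) = 1212/6000 = 0.202.
Using total probability over the partition,
P(L) = P(L|W1)·P(W1) + P(L|W2)·P(W2) + P(L|W3)·P(W3) + P(L|W4)·P(W4) + P(L|W5)·P(W5)
      = 0.111·0.076 + 0.182·0.094 + 0.078·0.256 + 0.033·0.372 + 0.245·0.202
      = 0.008436 + 0.017108 + 0.019968 + 0.012276 + 0.04949 = 0.107278

0.1073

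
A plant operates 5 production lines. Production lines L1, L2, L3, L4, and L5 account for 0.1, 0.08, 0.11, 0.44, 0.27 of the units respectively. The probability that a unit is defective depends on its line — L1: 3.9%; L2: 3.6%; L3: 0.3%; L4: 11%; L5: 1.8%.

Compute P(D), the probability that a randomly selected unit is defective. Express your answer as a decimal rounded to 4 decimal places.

P(D) ≈ 0.0604

Using total probability over the partition,
P(D) = P(D|L1)·P(L1) + P(D|L2)·P(L2) + P(D|L3)·P(L3) + P(D|L4)·P(L4) + P(D|L5)·P(L5)
      = 0.039·0.1 + 0.036·0.08 + 0.003·0.11 + 0.11·0.44 + 0.018·0.27
      = 0.0039 + 0.00288 + 0.00033 + 0.0484 + 0.00486 = 0.06037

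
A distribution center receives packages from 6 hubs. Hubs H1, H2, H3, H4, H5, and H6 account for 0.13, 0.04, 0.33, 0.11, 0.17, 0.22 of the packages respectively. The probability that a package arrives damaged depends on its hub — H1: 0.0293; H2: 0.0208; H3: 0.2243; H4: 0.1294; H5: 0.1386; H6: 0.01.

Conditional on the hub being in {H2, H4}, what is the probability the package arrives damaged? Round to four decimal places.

P(D|S) ≈ 0.1004

Let S = {H2, H4}.
P(S) = 0.04 + 0.11 = 0.15.
P(D ∩ S) = 0.0208·0.04 + 0.1294·0.11 = 0.000832 + 0.014234 = 0.015066.
P(D | S) = 0.015066 / 0.15 = 0.100440…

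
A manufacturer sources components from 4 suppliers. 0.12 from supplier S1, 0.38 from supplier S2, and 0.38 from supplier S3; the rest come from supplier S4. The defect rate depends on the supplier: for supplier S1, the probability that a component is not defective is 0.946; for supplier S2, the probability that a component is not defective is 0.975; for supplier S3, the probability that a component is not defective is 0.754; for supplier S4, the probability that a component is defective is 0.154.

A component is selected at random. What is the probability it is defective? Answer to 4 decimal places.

P(S4) = 1 − (0.12 + 0.38 + 0.38) = 0.12.
P(D|S1) = 1 − 0.946 = 0.054.
P(D|S2) = 1 − 0.975 = 0.025.
P(D|S3) = 1 − 0.754 = 0.246.
P(D) = P(D|S1)·P(S1) + P(D|S2)·P(S2) + P(D|S3)·P(S3) + P(D|S4)·P(S4)
      = 0.054·0.12 + 0.025·0.38 + 0.246·0.38 + 0.154·0.12
      = 0.00648 + 0.0095 + 0.09348 + 0.01848 = 0.12794

P(D) ≈ 0.1279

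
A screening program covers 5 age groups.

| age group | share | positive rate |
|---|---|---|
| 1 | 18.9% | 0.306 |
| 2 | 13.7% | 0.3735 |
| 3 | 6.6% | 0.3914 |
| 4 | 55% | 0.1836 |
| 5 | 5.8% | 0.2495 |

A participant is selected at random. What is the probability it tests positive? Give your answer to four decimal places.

P(T) = P(T|1)·P(1) + P(T|2)·P(2) + P(T|3)·P(3) + P(T|4)·P(4) + P(T|5)·P(5)
      = 0.306·0.189 + 0.3735·0.137 + 0.3914·0.066 + 0.1836·0.55 + 0.2495·0.058
      = 0.057834 + 0.0511695 + 0.0258324 + 0.10098 + 0.014471 = 0.2502869

0.2503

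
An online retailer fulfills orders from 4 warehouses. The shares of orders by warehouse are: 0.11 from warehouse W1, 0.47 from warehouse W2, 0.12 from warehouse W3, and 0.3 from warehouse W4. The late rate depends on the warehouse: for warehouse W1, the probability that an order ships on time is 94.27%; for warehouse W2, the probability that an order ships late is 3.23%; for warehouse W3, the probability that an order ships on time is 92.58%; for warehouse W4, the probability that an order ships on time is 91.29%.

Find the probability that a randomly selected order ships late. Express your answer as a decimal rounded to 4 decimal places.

P(L) ≈ 0.0565

P(L|W1) = 1 − 0.9427 = 0.0573.
P(L|W3) = 1 − 0.9258 = 0.0742.
P(L|W4) = 1 − 0.9129 = 0.0871.
Using total probability over the partition,
P(L) = P(L|W1)·P(W1) + P(L|W2)·P(W2) + P(L|W3)·P(W3) + P(L|W4)·P(W4)
      = 0.0573·0.11 + 0.0323·0.47 + 0.0742·0.12 + 0.0871·0.3
      = 0.006303 + 0.015181 + 0.008904 + 0.02613 = 0.056518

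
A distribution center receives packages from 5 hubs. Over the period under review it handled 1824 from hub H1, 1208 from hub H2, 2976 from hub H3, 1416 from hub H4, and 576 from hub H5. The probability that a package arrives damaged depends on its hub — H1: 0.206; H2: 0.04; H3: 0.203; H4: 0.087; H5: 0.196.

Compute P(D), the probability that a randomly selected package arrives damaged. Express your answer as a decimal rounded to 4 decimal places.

Total: 1824 + 1208 + 2976 + 1416 + 576 = 8000.
P(H1) = 1824/8000 = 0.228. P(H2) = 1208/8000 = 0.151. P(H3) = 2976/8000 = 0.372. P(H4) = 1416/8000 = 0.177. P(H5) = 576/8000 = 0.072.
Using total probability over the partition,
P(D) = P(D|H1)·P(H1) + P(D|H2)·P(H2) + P(D|H3)·P(H3) + P(D|H4)·P(H4) + P(D|H5)·P(H5)
      = 0.206·0.228 + 0.04·0.151 + 0.203·0.372 + 0.087·0.177 + 0.196·0.072
      = 0.046968 + 0.00604 + 0.075516 + 0.015399 + 0.014112 = 0.158035

P(D) ≈ 0.1580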